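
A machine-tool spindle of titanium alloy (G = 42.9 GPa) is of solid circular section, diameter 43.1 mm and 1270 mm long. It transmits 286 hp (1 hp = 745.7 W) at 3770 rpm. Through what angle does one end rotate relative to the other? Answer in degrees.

ω = 2π·3770/60 = 394.8 rad/s, so T = P/ω = 286×745.7 / 394.8 = 540.2 N·m.
J = πd⁴/32 = π(0.0431)⁴/32 = 3.388×10^-7 m⁴.
θ = T·L/(G·J) = 540.2 × 1.27 / (42.9×10⁹ × 3.388×10^-7) = 0.04721 rad.

2.70°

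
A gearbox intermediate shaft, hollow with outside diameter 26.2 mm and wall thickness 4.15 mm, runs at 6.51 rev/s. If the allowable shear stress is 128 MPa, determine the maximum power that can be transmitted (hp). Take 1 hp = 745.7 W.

J = π(d_o⁴ − d_i⁴)/32 = π(0.0262⁴ − 0.0179⁴)/32 = 3.618×10^-8 m⁴.
T_max = τ_allow·J/r = 1.28×10^8 × 3.618×10^-8 / 0.0131 = 353.5 N·m.
ω = 2π·6.51 = 40.90 rad/s, so P_max = T_max·ω = 1.446×10^4 W.

19.4 hp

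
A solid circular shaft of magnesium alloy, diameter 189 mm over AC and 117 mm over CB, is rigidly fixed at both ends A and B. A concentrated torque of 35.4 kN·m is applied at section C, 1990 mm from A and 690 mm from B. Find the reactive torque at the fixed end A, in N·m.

24900 N·m

Compatibility: T_A·a/J_AC = T_B·b/J_CB with T_A + T_B = T₀.
J_AC = 1.25×10^-4 m⁴, J_CB = 1.84×10^-5 m⁴, so T_A = T₀·(J_AC/a)/((J_AC/a)+(J_CB/b)) = 24870 N·m, T_B = 10530 N·m.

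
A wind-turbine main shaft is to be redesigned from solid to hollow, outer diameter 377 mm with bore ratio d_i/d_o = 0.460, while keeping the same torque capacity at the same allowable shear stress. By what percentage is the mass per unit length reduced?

Equal τ_max and T ⇒ the solid shaft needs d_s³ = d_o³(1−k⁴), so d_s = 377·(1−0.460⁴)^(1/3) = 371.3 mm.
Area ratio A_h/A_s = d_o²(1−k²)/d_s² = (1−k²)/(1−k⁴)^(2/3) = 0.8128.
Mass saving = 1 − 0.8128 = 18.7 %.

18.7 %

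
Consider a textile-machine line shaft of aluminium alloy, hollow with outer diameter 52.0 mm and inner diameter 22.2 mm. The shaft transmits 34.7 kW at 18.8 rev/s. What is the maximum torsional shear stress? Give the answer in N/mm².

ω = 2π·18.8 = 118.1 rad/s, so T = P/ω = 34.7×10³ / 118.1 = 293.8 N·m.
J = π(d_o⁴ − d_i⁴)/32 = π(0.0520⁴ − 0.0222⁴)/32 = 6.940×10^-7 m⁴.
τ_max = T·r/J = 293.8 × 0.0260 / 6.940×10^-7 = 1.101×10^7 Pa.

11.0 N/mm²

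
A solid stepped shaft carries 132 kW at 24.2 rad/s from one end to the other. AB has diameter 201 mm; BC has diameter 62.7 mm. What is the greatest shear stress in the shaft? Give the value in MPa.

113 MPa

ω = 24.2 rad/s, so T = P/ω = 132×10³ / 24.20 = 5455 N·m.
Under the same torque, τ_max = 16T/(πd³) is largest where d is smallest — segment BC (d = 62.7 mm).
τ_max = 16·5455/(π·(0.0627)³) = 1.127×10^8 Pa.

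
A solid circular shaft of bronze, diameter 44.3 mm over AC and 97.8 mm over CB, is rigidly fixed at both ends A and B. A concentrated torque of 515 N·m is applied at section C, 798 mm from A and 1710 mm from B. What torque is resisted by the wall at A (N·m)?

42.6 N·m

Compatibility: T_A·a/J_AC = T_B·b/J_CB with T_A + T_B = T₀.
J_AC = 3.78×10^-7 m⁴, J_CB = 8.98×10^-6 m⁴, so T_A = T₀·(J_AC/a)/((J_AC/a)+(J_CB/b)) = 42.61 N·m, T_B = 472.4 N·m.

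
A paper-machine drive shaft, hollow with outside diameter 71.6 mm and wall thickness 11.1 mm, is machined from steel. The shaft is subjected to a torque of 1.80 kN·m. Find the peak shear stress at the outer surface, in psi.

4680 psi

J = π(d_o⁴ − d_i⁴)/32 = π(0.0716⁴ − 0.0494⁴)/32 = 1.996×10^-6 m⁴.
τ_max = T·r/J = 1800 × 0.0358 / 1.996×10^-6 = 3.229×10^7 Pa.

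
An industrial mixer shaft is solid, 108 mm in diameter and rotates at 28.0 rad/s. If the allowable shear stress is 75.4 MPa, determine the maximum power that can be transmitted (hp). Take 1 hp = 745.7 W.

J = πd⁴/32 = π(0.108)⁴/32 = 1.336×10^-5 m⁴.
T_max = τ_allow·J/r = 7.54×10^7 × 1.336×10^-5 / 0.0540 = 18650 N·m.
ω = 28.0 rad/s, so P_max = T_max·ω = 5.222×10^5 W.

700 hp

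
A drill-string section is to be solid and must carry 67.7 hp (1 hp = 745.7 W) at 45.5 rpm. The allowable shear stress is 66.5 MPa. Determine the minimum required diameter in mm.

93.3 mm

ω = 2π·45.5/60 = 4.765 rad/s, so T = P/ω = 67.7×745.7 / 4.765 = 10600 N·m.
For a solid shaft τ_max = 16T/(πd³), so d = (16T/(π τ_allow))^(1/3) = (16·10600/(π·6.65×10^7))^(1/3) = 0.09327 m.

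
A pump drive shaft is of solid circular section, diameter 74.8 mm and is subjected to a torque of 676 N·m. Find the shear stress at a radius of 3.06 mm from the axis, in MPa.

0.673 MPa

J = πd⁴/32 = π(0.0748)⁴/32 = 3.073×10^-6 m⁴.
Shear stress varies linearly with radius: τ = T·r/J = 676.0 × 0.00306 / 3.073×10^-6 = 6.731×10^5 Pa.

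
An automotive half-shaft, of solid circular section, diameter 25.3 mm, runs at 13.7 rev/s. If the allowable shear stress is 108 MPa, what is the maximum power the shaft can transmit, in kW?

29.6 kW

J = πd⁴/32 = π(0.0253)⁴/32 = 4.022×10^-8 m⁴.
T_max = τ_allow·J/r = 1.08×10^8 × 4.022×10^-8 / 0.0126 = 343.4 N·m.
ω = 2π·13.7 = 86.08 rad/s, so P_max = T_max·ω = 2.956×10^4 W.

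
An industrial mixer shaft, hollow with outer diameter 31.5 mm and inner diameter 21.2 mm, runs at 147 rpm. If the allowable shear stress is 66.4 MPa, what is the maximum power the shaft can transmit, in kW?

J = π(d_o⁴ − d_i⁴)/32 = π(0.0315⁴ − 0.0212⁴)/32 = 7.683×10^-8 m⁴.
T_max = τ_allow·J/r = 6.64×10^7 × 7.683×10^-8 / 0.0158 = 323.9 N·m.
ω = 2π·147/60 = 15.39 rad/s, so P_max = T_max·ω = 4986 W.

4.99 kW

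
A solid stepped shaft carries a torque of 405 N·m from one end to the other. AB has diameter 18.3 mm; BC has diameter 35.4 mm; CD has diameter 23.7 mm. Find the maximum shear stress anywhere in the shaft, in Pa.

3.37e8 Pa

Under the same torque, τ_max = 16T/(πd³) is largest where d is smallest — segment AB (d = 18.3 mm).
τ_max = 16·405.0/(π·(0.0183)³) = 3.366×10^8 Pa.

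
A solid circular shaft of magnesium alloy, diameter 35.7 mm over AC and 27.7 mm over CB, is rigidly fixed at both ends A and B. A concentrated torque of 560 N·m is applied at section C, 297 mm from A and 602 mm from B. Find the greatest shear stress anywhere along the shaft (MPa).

53.2 MPa

Compatibility: T_A·a/J_AC = T_B·b/J_CB with T_A + T_B = T₀.
J_AC = 1.59×10^-7 m⁴, J_CB = 5.78×10^-8 m⁴, so T_A = T₀·(J_AC/a)/((J_AC/a)+(J_CB/b)) = 475.1 N·m, T_B = 84.95 N·m.
τ in each portion: τ_AC = 5.32×10^7 Pa, τ_CB = 2.04×10^7 Pa; maximum is in AC.
τ_max = T_AC·r/J = 475.1·0.0179/1.59×10^-7 = 5.317×10^7 Pa.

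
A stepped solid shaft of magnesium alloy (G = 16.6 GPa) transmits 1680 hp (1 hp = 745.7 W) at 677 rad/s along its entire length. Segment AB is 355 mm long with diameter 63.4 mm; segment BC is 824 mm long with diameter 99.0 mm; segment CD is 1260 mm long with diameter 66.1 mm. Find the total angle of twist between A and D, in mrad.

110 mrad

ω = 677 rad/s, so T = P/ω = 1680×745.7 / 677.0 = 1850 N·m.
J_AB = π(0.0634)⁴/32 = 1.59×10^-6 m⁴; J_BC = π(0.0990)⁴/32 = 9.43×10^-6 m⁴; J_CD = π(0.0661)⁴/32 = 1.87×10^-6 m⁴.
θ = (T/G)·Σ L_i/J_i = (1850/16.6×10⁹)·(0.355/1.59×10^-6 + 0.824/9.43×10^-6 + 1.26/1.87×10^-6) = 0.1096 rad.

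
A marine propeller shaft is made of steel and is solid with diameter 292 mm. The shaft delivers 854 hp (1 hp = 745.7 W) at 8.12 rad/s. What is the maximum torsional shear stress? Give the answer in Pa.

ω = 8.12 rad/s, so T = P/ω = 854×745.7 / 8.120 = 78430 N·m.
J = πd⁴/32 = π(0.292)⁴/32 = 7.137×10^-4 m⁴.
τ_max = T·r/J = 78430 × 0.146 / 7.137×10^-4 = 1.604×10^7 Pa.

1.60e7 Pa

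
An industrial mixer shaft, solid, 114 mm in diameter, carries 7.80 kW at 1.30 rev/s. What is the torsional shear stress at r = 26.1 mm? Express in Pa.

1.50e6 Pa

ω = 2π·1.30 = 8.168 rad/s, so T = P/ω = 7.80×10³ / 8.168 = 954.9 N·m.
J = πd⁴/32 = π(0.114)⁴/32 = 1.658×10^-5 m⁴.
Shear stress varies linearly with radius: τ = T·r/J = 954.9 × 0.0261 / 1.658×10^-5 = 1.503×10^6 Pa.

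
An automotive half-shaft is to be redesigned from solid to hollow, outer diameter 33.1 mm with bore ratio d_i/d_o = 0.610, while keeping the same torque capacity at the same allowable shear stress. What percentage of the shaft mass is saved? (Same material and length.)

30.7 %

Equal τ_max and T ⇒ the solid shaft needs d_s³ = d_o³(1−k⁴), so d_s = 33.1·(1−0.610⁴)^(1/3) = 31.50 mm.
Area ratio A_h/A_s = d_o²(1−k²)/d_s² = (1−k²)/(1−k⁴)^(2/3) = 0.6935.
Mass saving = 1 − 0.6935 = 30.7 %.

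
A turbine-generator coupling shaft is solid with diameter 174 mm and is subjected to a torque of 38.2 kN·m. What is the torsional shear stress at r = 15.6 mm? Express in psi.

960 psi

J = πd⁴/32 = π(0.174)⁴/32 = 8.999×10^-5 m⁴.
Shear stress varies linearly with radius: τ = T·r/J = 38200 × 0.0156 / 8.999×10^-5 = 6.622×10^6 Pa.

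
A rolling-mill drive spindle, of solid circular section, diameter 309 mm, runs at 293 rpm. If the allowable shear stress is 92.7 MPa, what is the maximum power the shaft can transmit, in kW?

16500 kW

J = πd⁴/32 = π(0.309)⁴/32 = 8.950×10^-4 m⁴.
T_max = τ_allow·J/r = 9.27×10^7 × 8.950×10^-4 / 0.154 = 537000 N·m.
ω = 2π·293/60 = 30.68 rad/s, so P_max = T_max·ω = 1.648×10^7 W.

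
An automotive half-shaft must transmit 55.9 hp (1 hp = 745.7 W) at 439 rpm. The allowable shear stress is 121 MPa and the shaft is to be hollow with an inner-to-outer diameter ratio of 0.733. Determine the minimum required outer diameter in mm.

37.7 mm

ω = 2π·439/60 = 45.97 rad/s, so T = P/ω = 55.9×745.7 / 45.97 = 906.7 N·m.
For a hollow shaft with d_i/d_o = 0.733: τ_max = 16T/(π d_o³ (1−k⁴)), so d_o = [16T/(π τ_allow (1−k⁴))]^(1/3) = [16·906.7/(π·1.21×10^8·0.7113)]^(1/3) = 0.03772 m.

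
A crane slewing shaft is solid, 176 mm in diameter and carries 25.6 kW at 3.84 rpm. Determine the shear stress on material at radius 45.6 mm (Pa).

ω = 2π·3.84/60 = 0.4021 rad/s, so T = P/ω = 25.6×10³ / 0.4021 = 63660 N·m.
J = πd⁴/32 = π(0.176)⁴/32 = 9.420×10^-5 m⁴.
Shear stress varies linearly with radius: τ = T·r/J = 63660 × 0.0456 / 9.420×10^-5 = 3.082×10^7 Pa.

3.08e7 Pa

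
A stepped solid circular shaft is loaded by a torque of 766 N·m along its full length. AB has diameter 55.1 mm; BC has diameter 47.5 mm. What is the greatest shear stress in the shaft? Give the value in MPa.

36.4 MPa

Under the same torque, τ_max = 16T/(πd³) is largest where d is smallest — segment BC (d = 47.5 mm).
τ_max = 16·766.0/(π·(0.0475)³) = 3.640×10^7 Pa.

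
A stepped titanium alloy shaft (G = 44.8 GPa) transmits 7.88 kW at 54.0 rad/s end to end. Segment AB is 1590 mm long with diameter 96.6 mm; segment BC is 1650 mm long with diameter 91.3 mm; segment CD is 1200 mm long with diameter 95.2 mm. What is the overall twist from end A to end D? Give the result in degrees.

ω = 54.0 rad/s, so T = P/ω = 7.88×10³ / 54.00 = 145.9 N·m.
J_AB = π(0.0966)⁴/32 = 8.55×10^-6 m⁴; J_BC = π(0.0913)⁴/32 = 6.82×10^-6 m⁴; J_CD = π(0.0952)⁴/32 = 8.06×10^-6 m⁴.
θ = (T/G)·Σ L_i/J_i = (145.9/44.8×10⁹)·(1.59/8.55×10^-6 + 1.65/6.82×10^-6 + 1.20/8.06×10^-6) = 1.878×10^-3 rad.

0.108°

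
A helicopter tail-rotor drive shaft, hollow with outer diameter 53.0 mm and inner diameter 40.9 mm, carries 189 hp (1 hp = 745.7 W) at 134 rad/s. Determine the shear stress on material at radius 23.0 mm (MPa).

ω = 134 rad/s, so T = P/ω = 189×745.7 / 134.0 = 1052 N·m.
J = π(d_o⁴ − d_i⁴)/32 = π(0.0530⁴ − 0.0409⁴)/32 = 4.999×10^-7 m⁴.
Shear stress varies linearly with radius: τ = T·r/J = 1052 × 0.0230 / 4.999×10^-7 = 4.839×10^7 Pa.

48.4 MPa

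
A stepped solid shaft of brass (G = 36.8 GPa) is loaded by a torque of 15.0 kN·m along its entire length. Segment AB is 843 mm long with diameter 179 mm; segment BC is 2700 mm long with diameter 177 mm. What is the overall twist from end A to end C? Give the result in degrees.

0.850°

J_AB = π(0.179)⁴/32 = 1.01×10^-4 m⁴; J_BC = π(0.177)⁴/32 = 9.64×10^-5 m⁴.
θ = (T/G)·Σ L_i/J_i = (15000/36.8×10⁹)·(0.843/1.01×10^-4 + 2.70/9.64×10^-5) = 0.01483 rad.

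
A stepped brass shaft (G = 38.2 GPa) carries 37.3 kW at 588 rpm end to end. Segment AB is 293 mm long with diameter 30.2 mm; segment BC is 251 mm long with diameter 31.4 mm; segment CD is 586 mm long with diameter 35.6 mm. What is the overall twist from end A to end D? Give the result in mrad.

ω = 2π·588/60 = 61.58 rad/s, so T = P/ω = 37.3×10³ / 61.58 = 605.8 N·m.
J_AB = π(0.0302)⁴/32 = 8.17×10^-8 m⁴; J_BC = π(0.0314)⁴/32 = 9.54×10^-8 m⁴; J_CD = π(0.0356)⁴/32 = 1.58×10^-7 m⁴.
θ = (T/G)·Σ L_i/J_i = (605.8/38.2×10⁹)·(0.293/8.17×10^-8 + 0.251/9.54×10^-8 + 0.586/1.58×10^-7) = 0.1575 rad.

158 mrad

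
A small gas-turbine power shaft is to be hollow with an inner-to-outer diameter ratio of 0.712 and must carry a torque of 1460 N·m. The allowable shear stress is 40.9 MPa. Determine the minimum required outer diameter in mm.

For a hollow shaft with d_i/d_o = 0.712: τ_max = 16T/(π d_o³ (1−k⁴)), so d_o = [16T/(π τ_allow (1−k⁴))]^(1/3) = [16·1460/(π·4.09×10^7·0.7430)]^(1/3) = 0.06255 m.

62.5 mm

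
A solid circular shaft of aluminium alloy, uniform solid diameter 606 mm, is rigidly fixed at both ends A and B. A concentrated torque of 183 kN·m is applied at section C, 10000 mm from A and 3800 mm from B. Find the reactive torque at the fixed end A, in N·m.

With uniform GJ and both ends fixed, compatibility θ_AC = θ_CB gives T_A·a = T_B·b, together with T_A + T_B = T₀.
T_A = T₀·b/(a+b) = 183000·3800/13800 = 50390 N·m; T_B = 132600 N·m.

50400 N·m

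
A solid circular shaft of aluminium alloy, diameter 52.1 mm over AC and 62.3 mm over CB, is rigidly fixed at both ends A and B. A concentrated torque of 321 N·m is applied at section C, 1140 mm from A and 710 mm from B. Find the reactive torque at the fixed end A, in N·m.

Compatibility: T_A·a/J_AC = T_B·b/J_CB with T_A + T_B = T₀.
J_AC = 7.23×10^-7 m⁴, J_CB = 1.48×10^-6 m⁴, so T_A = T₀·(J_AC/a)/((J_AC/a)+(J_CB/b)) = 74.95 N·m, T_B = 246.0 N·m.

75.0 N·m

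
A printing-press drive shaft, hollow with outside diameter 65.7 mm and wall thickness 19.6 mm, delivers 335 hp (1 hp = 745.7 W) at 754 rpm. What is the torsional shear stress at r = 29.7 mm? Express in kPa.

52800 kPa

ω = 2π·754/60 = 78.96 rad/s, so T = P/ω = 335×745.7 / 78.96 = 3164 N·m.
J = π(d_o⁴ − d_i⁴)/32 = π(0.0657⁴ − 0.0265⁴)/32 = 1.781×10^-6 m⁴.
Shear stress varies linearly with radius: τ = T·r/J = 3164 × 0.0297 / 1.781×10^-6 = 5.277×10^7 Pa.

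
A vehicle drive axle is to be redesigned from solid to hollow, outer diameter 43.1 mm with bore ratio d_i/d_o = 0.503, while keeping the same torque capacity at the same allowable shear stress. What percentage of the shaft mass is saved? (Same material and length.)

21.9 %

Equal τ_max and T ⇒ the solid shaft needs d_s³ = d_o³(1−k⁴), so d_s = 43.1·(1−0.503⁴)^(1/3) = 42.16 mm.
Area ratio A_h/A_s = d_o²(1−k²)/d_s² = (1−k²)/(1−k⁴)^(2/3) = 0.7807.
Mass saving = 1 − 0.7807 = 21.9 %.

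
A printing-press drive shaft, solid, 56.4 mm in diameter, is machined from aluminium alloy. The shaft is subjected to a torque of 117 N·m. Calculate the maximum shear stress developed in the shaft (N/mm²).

3.32 N/mm²

J = πd⁴/32 = π(0.0564)⁴/32 = 9.934×10^-7 m⁴.
τ_max = T·r/J = 117.0 × 0.0282 / 9.934×10^-7 = 3.321×10^6 Pa.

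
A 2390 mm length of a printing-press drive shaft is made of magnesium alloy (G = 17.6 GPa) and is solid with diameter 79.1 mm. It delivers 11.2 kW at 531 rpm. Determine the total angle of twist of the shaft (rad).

0.00712 rad

ω = 2π·531/60 = 55.61 rad/s, so T = P/ω = 11.2×10³ / 55.61 = 201.4 N·m.
J = πd⁴/32 = π(0.0791)⁴/32 = 3.843×10^-6 m⁴.
θ = T·L/(G·J) = 201.4 × 2.39 / (17.6×10⁹ × 3.843×10^-6) = 7.117×10^-3 rad.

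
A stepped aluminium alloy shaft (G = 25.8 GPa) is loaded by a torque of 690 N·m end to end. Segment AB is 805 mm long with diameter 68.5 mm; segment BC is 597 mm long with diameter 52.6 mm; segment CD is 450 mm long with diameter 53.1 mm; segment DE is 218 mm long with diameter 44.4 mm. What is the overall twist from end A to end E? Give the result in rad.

J_AB = π(0.0685)⁴/32 = 2.16×10^-6 m⁴; J_BC = π(0.0526)⁴/32 = 7.52×10^-7 m⁴; J_CD = π(0.0531)⁴/32 = 7.81×10^-7 m⁴; J_DE = π(0.0444)⁴/32 = 3.82×10^-7 m⁴.
θ = (T/G)·Σ L_i/J_i = (690.0/25.8×10⁹)·(0.805/2.16×10^-6 + 0.597/7.52×10^-7 + 0.450/7.81×10^-7 + 0.218/3.82×10^-7) = 0.06191 rad.

0.0619 rad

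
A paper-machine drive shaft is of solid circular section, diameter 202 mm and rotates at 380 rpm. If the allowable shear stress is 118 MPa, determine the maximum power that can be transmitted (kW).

J = πd⁴/32 = π(0.202)⁴/32 = 1.635×10^-4 m⁴.
T_max = τ_allow·J/r = 1.18×10^8 × 1.635×10^-4 / 0.101 = 191000 N·m.
ω = 2π·380/60 = 39.79 rad/s, so P_max = T_max·ω = 7.599×10^6 W.

7600 kW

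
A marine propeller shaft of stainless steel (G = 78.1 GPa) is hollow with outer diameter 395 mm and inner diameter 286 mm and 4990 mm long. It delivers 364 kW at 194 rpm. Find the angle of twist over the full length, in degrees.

0.0378°

ω = 2π·194/60 = 20.32 rad/s, so T = P/ω = 364×10³ / 20.32 = 17920 N·m.
J = π(d_o⁴ − d_i⁴)/32 = π(0.395⁴ − 0.286⁴)/32 = 1.733×10^-3 m⁴.
θ = T·L/(G·J) = 17920 × 4.99 / (78.1×10⁹ × 1.733×10^-3) = 6.605×10^-4 rad.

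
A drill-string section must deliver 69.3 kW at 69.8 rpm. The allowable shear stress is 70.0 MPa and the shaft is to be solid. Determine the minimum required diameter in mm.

ω = 2π·69.8/60 = 7.309 rad/s, so T = P/ω = 69.3×10³ / 7.309 = 9481 N·m.
For a solid shaft τ_max = 16T/(πd³), so d = (16T/(π τ_allow))^(1/3) = (16·9481/(π·7.00×10^7))^(1/3) = 0.08836 m.

88.4 mm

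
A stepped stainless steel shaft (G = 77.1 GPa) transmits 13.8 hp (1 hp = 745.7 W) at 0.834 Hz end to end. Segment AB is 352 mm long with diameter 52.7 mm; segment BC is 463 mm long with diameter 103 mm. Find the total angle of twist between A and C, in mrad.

12.9 mrad

ω = 2π·0.834 = 5.240 rad/s, so T = P/ω = 13.8×745.7 / 5.240 = 1964 N·m.
J_AB = π(0.0527)⁴/32 = 7.57×10^-7 m⁴; J_BC = π(0.103)⁴/32 = 1.10×10^-5 m⁴.
θ = (T/G)·Σ L_i/J_i = (1964/77.1×10⁹)·(0.352/7.57×10^-7 + 0.463/1.10×10^-5) = 0.01291 rad.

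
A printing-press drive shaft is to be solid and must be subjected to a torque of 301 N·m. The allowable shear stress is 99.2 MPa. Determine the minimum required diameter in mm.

For a solid shaft τ_max = 16T/(πd³), so d = (16T/(π τ_allow))^(1/3) = (16·301.0/(π·9.92×10^7))^(1/3) = 0.02491 m.

24.9 mm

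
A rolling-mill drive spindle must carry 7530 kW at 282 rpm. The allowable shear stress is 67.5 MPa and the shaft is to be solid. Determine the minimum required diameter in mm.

ω = 2π·282/60 = 29.53 rad/s, so T = P/ω = 7530×10³ / 29.53 = 255000 N·m.
For a solid shaft τ_max = 16T/(πd³), so d = (16T/(π τ_allow))^(1/3) = (16·255000/(π·6.75×10^7))^(1/3) = 0.2680 m.

268 mm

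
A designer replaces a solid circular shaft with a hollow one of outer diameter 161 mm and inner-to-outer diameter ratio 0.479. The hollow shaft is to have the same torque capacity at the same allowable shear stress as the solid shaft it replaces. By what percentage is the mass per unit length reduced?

Equal τ_max and T ⇒ the solid shaft needs d_s³ = d_o³(1−k⁴), so d_s = 161·(1−0.479⁴)^(1/3) = 158.1 mm.
Area ratio A_h/A_s = d_o²(1−k²)/d_s² = (1−k²)/(1−k⁴)^(2/3) = 0.7988.
Mass saving = 1 − 0.7988 = 20.1 %.

20.1 %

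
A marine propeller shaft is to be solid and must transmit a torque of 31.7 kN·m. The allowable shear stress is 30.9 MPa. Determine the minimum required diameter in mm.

174 mm

For a solid shaft τ_max = 16T/(πd³), so d = (16T/(π τ_allow))^(1/3) = (16·31700/(π·3.09×10^7))^(1/3) = 0.1735 m.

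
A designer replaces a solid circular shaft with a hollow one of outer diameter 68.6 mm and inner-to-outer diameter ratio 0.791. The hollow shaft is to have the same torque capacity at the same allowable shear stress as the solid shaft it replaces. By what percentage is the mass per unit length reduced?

47.9 %

Equal τ_max and T ⇒ the solid shaft needs d_s³ = d_o³(1−k⁴), so d_s = 68.6·(1−0.791⁴)^(1/3) = 58.13 mm.
Area ratio A_h/A_s = d_o²(1−k²)/d_s² = (1−k²)/(1−k⁴)^(2/3) = 0.5213.
Mass saving = 1 − 0.5213 = 47.9 %.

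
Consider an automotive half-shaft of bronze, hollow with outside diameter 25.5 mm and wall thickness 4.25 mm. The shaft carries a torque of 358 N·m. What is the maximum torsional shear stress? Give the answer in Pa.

1.37e8 Pa

J = π(d_o⁴ − d_i⁴)/32 = π(0.0255⁴ − 0.0170⁴)/32 = 3.331×10^-8 m⁴.
τ_max = T·r/J = 358.0 × 0.0127 / 3.331×10^-8 = 1.370×10^8 Pa.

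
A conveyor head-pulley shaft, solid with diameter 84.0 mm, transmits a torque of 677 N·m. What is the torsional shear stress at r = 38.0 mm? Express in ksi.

J = πd⁴/32 = π(0.0840)⁴/32 = 4.888×10^-6 m⁴.
Shear stress varies linearly with radius: τ = T·r/J = 677.0 × 0.0380 / 4.888×10^-6 = 5.263×10^6 Pa.

0.763 ksi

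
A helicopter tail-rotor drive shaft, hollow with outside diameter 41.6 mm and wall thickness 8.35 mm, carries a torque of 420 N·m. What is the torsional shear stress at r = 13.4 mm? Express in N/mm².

22.0 N/mm²

J = π(d_o⁴ − d_i⁴)/32 = π(0.0416⁴ − 0.0249⁴)/32 = 2.563×10^-7 m⁴.
Shear stress varies linearly with radius: τ = T·r/J = 420.0 × 0.0134 / 2.563×10^-7 = 2.196×10^7 Pa.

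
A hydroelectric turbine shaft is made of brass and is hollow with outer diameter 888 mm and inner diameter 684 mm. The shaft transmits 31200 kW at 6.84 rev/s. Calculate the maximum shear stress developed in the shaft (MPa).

8.15 MPa

ω = 2π·6.84 = 42.98 rad/s, so T = P/ω = 31200×10³ / 42.98 = 726000 N·m.
J = π(d_o⁴ − d_i⁴)/32 = π(0.888⁴ − 0.684⁴)/32 = 0.03956 m⁴.
τ_max = T·r/J = 726000 × 0.444 / 0.03956 = 8.149×10^6 Pa.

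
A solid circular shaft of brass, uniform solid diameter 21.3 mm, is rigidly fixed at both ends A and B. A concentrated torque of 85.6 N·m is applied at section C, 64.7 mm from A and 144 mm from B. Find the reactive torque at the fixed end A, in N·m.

With uniform GJ and both ends fixed, compatibility θ_AC = θ_CB gives T_A·a = T_B·b, together with T_A + T_B = T₀.
T_A = T₀·b/(a+b) = 85.60·144/208.7 = 59.06 N·m; T_B = 26.54 N·m.

59.1 N·m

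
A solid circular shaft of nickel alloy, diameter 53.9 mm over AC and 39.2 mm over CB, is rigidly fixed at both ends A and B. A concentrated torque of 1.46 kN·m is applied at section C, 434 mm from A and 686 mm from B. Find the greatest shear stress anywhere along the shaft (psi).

Compatibility: T_A·a/J_AC = T_B·b/J_CB with T_A + T_B = T₀.
J_AC = 8.29×10^-7 m⁴, J_CB = 2.32×10^-7 m⁴, so T_A = T₀·(J_AC/a)/((J_AC/a)+(J_CB/b)) = 1240 N·m, T_B = 219.6 N·m.
τ in each portion: τ_AC = 4.03×10^7 Pa, τ_CB = 1.86×10^7 Pa; maximum is in AC.
τ_max = T_AC·r/J = 1240·0.0269/8.29×10^-7 = 4.034×10^7 Pa.

5850 psi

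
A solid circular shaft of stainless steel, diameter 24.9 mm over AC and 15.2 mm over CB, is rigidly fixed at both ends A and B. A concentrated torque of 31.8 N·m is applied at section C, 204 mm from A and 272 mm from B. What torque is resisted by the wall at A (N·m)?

Compatibility: T_A·a/J_AC = T_B·b/J_CB with T_A + T_B = T₀.
J_AC = 3.77×10^-8 m⁴, J_CB = 5.24×10^-9 m⁴, so T_A = T₀·(J_AC/a)/((J_AC/a)+(J_CB/b)) = 28.80 N·m, T_B = 2.999 N·m.

28.8 N·m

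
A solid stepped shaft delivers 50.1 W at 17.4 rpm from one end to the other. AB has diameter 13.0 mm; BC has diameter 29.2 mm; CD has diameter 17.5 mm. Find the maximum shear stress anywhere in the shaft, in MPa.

63.7 MPa

ω = 2π·17.4/60 = 1.822 rad/s, so T = P/ω = 50.1 / 1.822 = 27.50 N·m.
Under the same torque, τ_max = 16T/(πd³) is largest where d is smallest — segment AB (d = 13.0 mm).
τ_max = 16·27.50/(π·(0.0130)³) = 6.374×10^7 Pa.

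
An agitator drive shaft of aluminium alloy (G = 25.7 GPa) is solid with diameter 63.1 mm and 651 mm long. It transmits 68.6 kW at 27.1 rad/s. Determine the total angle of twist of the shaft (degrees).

ω = 27.1 rad/s, so T = P/ω = 68.6×10³ / 27.10 = 2531 N·m.
J = πd⁴/32 = π(0.0631)⁴/32 = 1.556×10^-6 m⁴.
θ = T·L/(G·J) = 2531 × 0.651 / (25.7×10⁹ × 1.556×10^-6) = 0.04120 rad.

2.36°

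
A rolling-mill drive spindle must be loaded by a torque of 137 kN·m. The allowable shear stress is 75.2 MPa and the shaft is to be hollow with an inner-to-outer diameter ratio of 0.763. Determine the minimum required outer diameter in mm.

241 mm

For a hollow shaft with d_i/d_o = 0.763: τ_max = 16T/(π d_o³ (1−k⁴)), so d_o = [16T/(π τ_allow (1−k⁴))]^(1/3) = [16·137000/(π·7.52×10^7·0.6611)]^(1/3) = 0.2412 m.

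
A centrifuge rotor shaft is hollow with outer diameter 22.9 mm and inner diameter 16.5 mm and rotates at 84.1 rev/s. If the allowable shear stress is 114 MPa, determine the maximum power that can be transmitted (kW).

J = π(d_o⁴ − d_i⁴)/32 = π(0.0229⁴ − 0.0165⁴)/32 = 1.972×10^-8 m⁴.
T_max = τ_allow·J/r = 1.14×10^8 × 1.972×10^-8 / 0.0115 = 196.4 N·m.
ω = 2π·84.1 = 528.4 rad/s, so P_max = T_max·ω = 1.038×10^5 W.

104 kW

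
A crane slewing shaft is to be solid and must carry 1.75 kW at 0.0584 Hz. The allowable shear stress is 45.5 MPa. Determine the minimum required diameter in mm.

81.1 mm

ω = 2π·0.0584 = 0.3669 rad/s, so T = P/ω = 1.75×10³ / 0.3669 = 4769 N·m.
For a solid shaft τ_max = 16T/(πd³), so d = (16T/(π τ_allow))^(1/3) = (16·4769/(π·4.55×10^7))^(1/3) = 0.08112 m.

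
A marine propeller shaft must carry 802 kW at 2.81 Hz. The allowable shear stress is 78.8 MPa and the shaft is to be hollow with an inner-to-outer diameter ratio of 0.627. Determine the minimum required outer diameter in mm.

151 mm

ω = 2π·2.81 = 17.66 rad/s, so T = P/ω = 802×10³ / 17.66 = 45420 N·m.
For a hollow shaft with d_i/d_o = 0.627: τ_max = 16T/(π d_o³ (1−k⁴)), so d_o = [16T/(π τ_allow (1−k⁴))]^(1/3) = [16·45420/(π·7.88×10^7·0.8454)]^(1/3) = 0.1514 m.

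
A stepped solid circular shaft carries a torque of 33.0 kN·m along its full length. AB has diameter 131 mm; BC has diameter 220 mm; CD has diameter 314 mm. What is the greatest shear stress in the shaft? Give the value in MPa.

Under the same torque, τ_max = 16T/(πd³) is largest where d is smallest — segment AB (d = 131 mm).
τ_max = 16·33000/(π·(0.131)³) = 7.476×10^7 Pa.

74.8 MPa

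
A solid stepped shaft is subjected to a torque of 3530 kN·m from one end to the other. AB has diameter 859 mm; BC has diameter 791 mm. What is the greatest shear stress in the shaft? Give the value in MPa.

36.3 MPa

Under the same torque, τ_max = 16T/(πd³) is largest where d is smallest — segment BC (d = 791 mm).
τ_max = 16·3.530e6/(π·(0.791)³) = 3.633×10^7 Pa.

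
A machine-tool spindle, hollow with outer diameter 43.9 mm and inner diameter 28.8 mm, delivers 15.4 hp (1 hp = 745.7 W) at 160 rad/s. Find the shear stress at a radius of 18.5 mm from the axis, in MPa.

ω = 160 rad/s, so T = P/ω = 15.4×745.7 / 160.0 = 71.77 N·m.
J = π(d_o⁴ − d_i⁴)/32 = π(0.0439⁴ − 0.0288⁴)/32 = 2.971×10^-7 m⁴.
Shear stress varies linearly with radius: τ = T·r/J = 71.77 × 0.0185 / 2.971×10^-7 = 4.469×10^6 Pa.

4.47 MPa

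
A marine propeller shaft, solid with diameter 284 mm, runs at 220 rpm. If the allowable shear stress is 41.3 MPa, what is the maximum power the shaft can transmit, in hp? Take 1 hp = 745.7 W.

J = πd⁴/32 = π(0.284)⁴/32 = 6.387×10^-4 m⁴.
T_max = τ_allow·J/r = 4.13×10^7 × 6.387×10^-4 / 0.142 = 185800 N·m.
ω = 2π·220/60 = 23.04 rad/s, so P_max = T_max·ω = 4.279×10^6 W.

5740 hp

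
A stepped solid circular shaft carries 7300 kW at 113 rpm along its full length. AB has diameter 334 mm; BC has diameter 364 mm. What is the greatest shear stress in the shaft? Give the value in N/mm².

ω = 2π·113/60 = 11.83 rad/s, so T = P/ω = 7300×10³ / 11.83 = 616900 N·m.
Under the same torque, τ_max = 16T/(πd³) is largest where d is smallest — segment AB (d = 334 mm).
τ_max = 16·616900/(π·(0.334)³) = 8.432×10^7 Pa.

84.3 N/mm²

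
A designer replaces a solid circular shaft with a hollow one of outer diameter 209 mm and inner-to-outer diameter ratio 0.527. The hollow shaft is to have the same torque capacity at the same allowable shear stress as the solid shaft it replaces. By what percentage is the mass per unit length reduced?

23.8 %

Equal τ_max and T ⇒ the solid shaft needs d_s³ = d_o³(1−k⁴), so d_s = 209·(1−0.527⁴)^(1/3) = 203.5 mm.
Area ratio A_h/A_s = d_o²(1−k²)/d_s² = (1−k²)/(1−k⁴)^(2/3) = 0.7620.
Mass saving = 1 − 0.7620 = 23.8 %.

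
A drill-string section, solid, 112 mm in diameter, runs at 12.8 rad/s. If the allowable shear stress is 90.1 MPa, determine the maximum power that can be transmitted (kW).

J = πd⁴/32 = π(0.112)⁴/32 = 1.545×10^-5 m⁴.
T_max = τ_allow·J/r = 9.01×10^7 × 1.545×10^-5 / 0.0560 = 24850 N·m.
ω = 12.8 rad/s, so P_max = T_max·ω = 3.181×10^5 W.

318 kW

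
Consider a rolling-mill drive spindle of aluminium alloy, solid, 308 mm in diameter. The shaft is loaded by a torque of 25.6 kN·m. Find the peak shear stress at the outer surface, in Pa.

J = πd⁴/32 = π(0.308)⁴/32 = 8.835×10^-4 m⁴.
τ_max = T·r/J = 25600 × 0.154 / 8.835×10^-4 = 4.462×10^6 Pa.

4.46e6 Pa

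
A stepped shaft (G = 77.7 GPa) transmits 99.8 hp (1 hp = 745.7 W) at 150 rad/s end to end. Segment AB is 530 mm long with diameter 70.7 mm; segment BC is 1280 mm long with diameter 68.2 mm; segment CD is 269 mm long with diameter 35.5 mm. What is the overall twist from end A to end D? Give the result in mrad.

16.2 mrad

ω = 150 rad/s, so T = P/ω = 99.8×745.7 / 150.0 = 496.1 N·m.
J_AB = π(0.0707)⁴/32 = 2.45×10^-6 m⁴; J_BC = π(0.0682)⁴/32 = 2.12×10^-6 m⁴; J_CD = π(0.0355)⁴/32 = 1.56×10^-7 m⁴.
θ = (T/G)·Σ L_i/J_i = (496.1/77.7×10⁹)·(0.530/2.45×10^-6 + 1.28/2.12×10^-6 + 0.269/1.56×10^-7) = 0.01624 rad.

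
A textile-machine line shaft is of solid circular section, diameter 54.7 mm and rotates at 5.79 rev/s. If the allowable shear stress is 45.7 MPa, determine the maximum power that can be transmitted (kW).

J = πd⁴/32 = π(0.0547)⁴/32 = 8.789×10^-7 m⁴.
T_max = τ_allow·J/r = 4.57×10^7 × 8.789×10^-7 / 0.0274 = 1469 N·m.
ω = 2π·5.79 = 36.38 rad/s, so P_max = T_max·ω = 5.343×10^4 W.

53.4 kW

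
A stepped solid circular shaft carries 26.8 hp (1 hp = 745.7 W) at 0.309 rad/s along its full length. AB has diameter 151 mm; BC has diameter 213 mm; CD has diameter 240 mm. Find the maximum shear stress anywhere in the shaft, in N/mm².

95.7 N/mm²

ω = 0.309 rad/s, so T = P/ω = 26.8×745.7 / 0.3090 = 64680 N·m.
Under the same torque, τ_max = 16T/(πd³) is largest where d is smallest — segment AB (d = 151 mm).
τ_max = 16·64680/(π·(0.151)³) = 9.567×10^7 Pa.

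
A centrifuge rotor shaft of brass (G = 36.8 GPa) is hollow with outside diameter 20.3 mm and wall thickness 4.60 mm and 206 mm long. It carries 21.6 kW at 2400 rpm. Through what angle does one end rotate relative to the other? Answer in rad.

ω = 2π·2400/60 = 251.3 rad/s, so T = P/ω = 21.6×10³ / 251.3 = 85.94 N·m.
J = π(d_o⁴ − d_i⁴)/32 = π(0.0203⁴ − 0.0111⁴)/32 = 1.518×10^-8 m⁴.
θ = T·L/(G·J) = 85.94 × 0.206 / (36.8×10⁹ × 1.518×10^-8) = 0.03169 rad.

0.0317 rad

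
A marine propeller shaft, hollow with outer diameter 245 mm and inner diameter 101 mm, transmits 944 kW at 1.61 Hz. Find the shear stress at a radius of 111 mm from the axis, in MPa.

30.2 MPa

ω = 2π·1.61 = 10.12 rad/s, so T = P/ω = 944×10³ / 10.12 = 93320 N·m.
J = π(d_o⁴ − d_i⁴)/32 = π(0.245⁴ − 0.101⁴)/32 = 3.435×10^-4 m⁴.
Shear stress varies linearly with radius: τ = T·r/J = 93320 × 0.111 / 3.435×10^-4 = 3.015×10^7 Pa.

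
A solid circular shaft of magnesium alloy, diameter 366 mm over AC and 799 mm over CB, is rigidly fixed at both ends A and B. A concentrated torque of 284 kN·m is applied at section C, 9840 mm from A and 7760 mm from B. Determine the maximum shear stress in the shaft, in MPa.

Compatibility: T_A·a/J_AC = T_B·b/J_CB with T_A + T_B = T₀.
J_AC = 1.76×10^-3 m⁴, J_CB = 0.0400 m⁴, so T_A = T₀·(J_AC/a)/((J_AC/a)+(J_CB/b)) = 9530 N·m, T_B = 274500 N·m.
τ in each portion: τ_AC = 9.90×10^5 Pa, τ_CB = 2.74×10^6 Pa; maximum is in CB.
τ_max = T_CB·r/J = 274500·0.400/0.0400 = 2.740×10^6 Pa.

2.74 MPa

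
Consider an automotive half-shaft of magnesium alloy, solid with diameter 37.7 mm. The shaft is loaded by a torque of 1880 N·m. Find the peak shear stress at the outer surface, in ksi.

J = πd⁴/32 = π(0.0377)⁴/32 = 1.983×10^-7 m⁴.
τ_max = T·r/J = 1880 × 0.0189 / 1.983×10^-7 = 1.787×10^8 Pa.

25.9 ksi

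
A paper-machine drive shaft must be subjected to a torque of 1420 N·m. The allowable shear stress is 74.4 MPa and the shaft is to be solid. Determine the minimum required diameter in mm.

For a solid shaft τ_max = 16T/(πd³), so d = (16T/(π τ_allow))^(1/3) = (16·1420/(π·7.44×10^7))^(1/3) = 0.04598 m.

46.0 mm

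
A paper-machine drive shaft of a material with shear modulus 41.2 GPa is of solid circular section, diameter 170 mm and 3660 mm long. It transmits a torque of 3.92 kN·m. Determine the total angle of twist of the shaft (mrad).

4.25 mrad

J = πd⁴/32 = π(0.170)⁴/32 = 8.200×10^-5 m⁴.
θ = T·L/(G·J) = 3920 × 3.66 / (41.2×10⁹ × 8.200×10^-5) = 4.247×10^-3 rad.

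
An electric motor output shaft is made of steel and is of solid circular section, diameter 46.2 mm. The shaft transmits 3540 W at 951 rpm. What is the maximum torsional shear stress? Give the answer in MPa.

1.84 MPa

ω = 2π·951/60 = 99.59 rad/s, so T = P/ω = 3540 / 99.59 = 35.55 N·m.
J = πd⁴/32 = π(0.0462)⁴/32 = 4.473×10^-7 m⁴.
τ_max = T·r/J = 35.55 × 0.0231 / 4.473×10^-7 = 1.836×10^6 Pa.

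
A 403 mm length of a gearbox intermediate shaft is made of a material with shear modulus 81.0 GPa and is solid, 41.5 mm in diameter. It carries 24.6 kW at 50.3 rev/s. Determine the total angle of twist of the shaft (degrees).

ω = 2π·50.3 = 316.0 rad/s, so T = P/ω = 24.6×10³ / 316.0 = 77.84 N·m.
J = πd⁴/32 = π(0.0415)⁴/32 = 2.912×10^-7 m⁴.
θ = T·L/(G·J) = 77.84 × 0.403 / (81.0×10⁹ × 2.912×10^-7) = 1.330×10^-3 rad.

0.0762°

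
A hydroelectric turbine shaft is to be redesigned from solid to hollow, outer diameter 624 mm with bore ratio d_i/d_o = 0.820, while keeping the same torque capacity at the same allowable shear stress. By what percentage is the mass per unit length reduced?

Equal τ_max and T ⇒ the solid shaft needs d_s³ = d_o³(1−k⁴), so d_s = 624·(1−0.820⁴)^(1/3) = 510.6 mm.
Area ratio A_h/A_s = d_o²(1−k²)/d_s² = (1−k²)/(1−k⁴)^(2/3) = 0.4893.
Mass saving = 1 − 0.4893 = 51.1 %.

51.1 %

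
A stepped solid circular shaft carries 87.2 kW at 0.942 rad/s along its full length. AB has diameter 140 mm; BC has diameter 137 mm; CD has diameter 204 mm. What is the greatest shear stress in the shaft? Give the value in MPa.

183 MPa

ω = 0.942 rad/s, so T = P/ω = 87.2×10³ / 0.9420 = 92570 N·m.
Under the same torque, τ_max = 16T/(πd³) is largest where d is smallest — segment BC (d = 137 mm).
τ_max = 16·92570/(π·(0.137)³) = 1.833×10^8 Pa.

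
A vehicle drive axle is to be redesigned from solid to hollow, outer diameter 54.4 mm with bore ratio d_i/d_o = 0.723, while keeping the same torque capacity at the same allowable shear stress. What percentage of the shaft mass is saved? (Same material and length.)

Equal τ_max and T ⇒ the solid shaft needs d_s³ = d_o³(1−k⁴), so d_s = 54.4·(1−0.723⁴)^(1/3) = 48.91 mm.
Area ratio A_h/A_s = d_o²(1−k²)/d_s² = (1−k²)/(1−k⁴)^(2/3) = 0.5904.
Mass saving = 1 − 0.5904 = 41.0 %.

41.0 %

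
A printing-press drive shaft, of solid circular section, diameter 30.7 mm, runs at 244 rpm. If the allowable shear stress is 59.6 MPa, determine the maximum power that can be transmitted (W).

J = πd⁴/32 = π(0.0307)⁴/32 = 8.721×10^-8 m⁴.
T_max = τ_allow·J/r = 5.96×10^7 × 8.721×10^-8 / 0.0153 = 338.6 N·m.
ω = 2π·244/60 = 25.55 rad/s, so P_max = T_max·ω = 8652 W.

8650 W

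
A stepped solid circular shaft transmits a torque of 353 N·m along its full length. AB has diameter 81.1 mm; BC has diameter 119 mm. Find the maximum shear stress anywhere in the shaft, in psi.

Under the same torque, τ_max = 16T/(πd³) is largest where d is smallest — segment AB (d = 81.1 mm).
τ_max = 16·353.0/(π·(0.0811)³) = 3.370×10^6 Pa.

489 psi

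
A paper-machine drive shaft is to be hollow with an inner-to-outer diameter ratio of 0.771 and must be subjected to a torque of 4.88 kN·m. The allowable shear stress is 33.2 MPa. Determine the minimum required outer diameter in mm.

For a hollow shaft with d_i/d_o = 0.771: τ_max = 16T/(π d_o³ (1−k⁴)), so d_o = [16T/(π τ_allow (1−k⁴))]^(1/3) = [16·4880/(π·3.32×10^7·0.6466)]^(1/3) = 0.1050 m.

105 mm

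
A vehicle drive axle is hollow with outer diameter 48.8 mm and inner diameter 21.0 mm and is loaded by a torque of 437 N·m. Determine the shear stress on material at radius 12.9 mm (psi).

J = π(d_o⁴ − d_i⁴)/32 = π(0.0488⁴ − 0.0210⁴)/32 = 5.377×10^-7 m⁴.
Shear stress varies linearly with radius: τ = T·r/J = 437.0 × 0.0129 / 5.377×10^-7 = 1.048×10^7 Pa.

1520 psi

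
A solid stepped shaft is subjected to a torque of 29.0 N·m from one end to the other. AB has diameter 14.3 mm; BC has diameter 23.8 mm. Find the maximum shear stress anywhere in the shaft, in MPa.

Under the same torque, τ_max = 16T/(πd³) is largest where d is smallest — segment AB (d = 14.3 mm).
τ_max = 16·29.00/(π·(0.0143)³) = 5.051×10^7 Pa.

50.5 MPa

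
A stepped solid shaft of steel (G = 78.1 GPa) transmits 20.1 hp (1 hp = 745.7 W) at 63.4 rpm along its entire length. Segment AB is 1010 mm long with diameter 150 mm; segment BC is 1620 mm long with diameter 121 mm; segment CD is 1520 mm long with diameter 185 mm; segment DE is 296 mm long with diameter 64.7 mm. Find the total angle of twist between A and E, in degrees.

ω = 2π·63.4/60 = 6.639 rad/s, so T = P/ω = 20.1×745.7 / 6.639 = 2258 N·m.
J_AB = π(0.150)⁴/32 = 4.97×10^-5 m⁴; J_BC = π(0.121)⁴/32 = 2.10×10^-5 m⁴; J_CD = π(0.185)⁴/32 = 1.15×10^-4 m⁴; J_DE = π(0.0647)⁴/32 = 1.72×10^-6 m⁴.
θ = (T/G)·Σ L_i/J_i = (2258/78.1×10⁹)·(1.01/4.97×10^-5 + 1.62/2.10×10^-5 + 1.52/1.15×10^-4 + 0.296/1.72×10^-6) = 8.168×10^-3 rad.

0.468°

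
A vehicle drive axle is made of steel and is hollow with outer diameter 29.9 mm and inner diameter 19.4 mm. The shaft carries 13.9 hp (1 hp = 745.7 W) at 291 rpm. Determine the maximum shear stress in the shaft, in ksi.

11.4 ksi

ω = 2π·291/60 = 30.47 rad/s, so T = P/ω = 13.9×745.7 / 30.47 = 340.1 N·m.
J = π(d_o⁴ − d_i⁴)/32 = π(0.0299⁴ − 0.0194⁴)/32 = 6.456×10^-8 m⁴.
τ_max = T·r/J = 340.1 × 0.0149 / 6.456×10^-8 = 7.876×10^7 Pa.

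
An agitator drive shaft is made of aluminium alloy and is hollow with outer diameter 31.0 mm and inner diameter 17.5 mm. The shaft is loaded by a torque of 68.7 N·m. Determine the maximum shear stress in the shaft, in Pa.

1.31e7 Pa

J = π(d_o⁴ − d_i⁴)/32 = π(0.0310⁴ − 0.0175⁴)/32 = 8.146×10^-8 m⁴.
τ_max = T·r/J = 68.70 × 0.0155 / 8.146×10^-8 = 1.307×10^7 Pa.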